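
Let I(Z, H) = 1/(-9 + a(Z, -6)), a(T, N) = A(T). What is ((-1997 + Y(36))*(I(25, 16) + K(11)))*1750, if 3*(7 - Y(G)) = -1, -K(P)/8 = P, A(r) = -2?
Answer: 3373977250/11 ≈ 3.0673e+8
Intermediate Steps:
K(P) = -8*P
a(T, N) = -2
I(Z, H) = -1/11 (I(Z, H) = 1/(-9 - 2) = 1/(-11) = -1/11)
Y(G) = 22/3 (Y(G) = 7 - ⅓*(-1) = 7 + ⅓ = 22/3)
((-1997 + Y(36))*(I(25, 16) + K(11)))*1750 = ((-1997 + 22/3)*(-1/11 - 8*11))*1750 = -5969*(-1/11 - 88)/3*1750 = -5969/3*(-969/11)*1750 = (1927987/11)*1750 = 3373977250/11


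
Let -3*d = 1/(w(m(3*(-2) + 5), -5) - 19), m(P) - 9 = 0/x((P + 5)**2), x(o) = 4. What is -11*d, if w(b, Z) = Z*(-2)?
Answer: -11/27 ≈ -0.40741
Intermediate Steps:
m(P) = 9 (m(P) = 9 + 0/4 = 9 + 0*(1/4) = 9 + 0 = 9)
w(b, Z) = -2*Z
d = 1/27 (d = -1/(3*(-2*(-5) - 19)) = -1/(3*(10 - 19)) = -1/3/(-9) = -1/3*(-1/9) = 1/27 ≈ 0.037037)
-11*d = -11*1/27 = -11/27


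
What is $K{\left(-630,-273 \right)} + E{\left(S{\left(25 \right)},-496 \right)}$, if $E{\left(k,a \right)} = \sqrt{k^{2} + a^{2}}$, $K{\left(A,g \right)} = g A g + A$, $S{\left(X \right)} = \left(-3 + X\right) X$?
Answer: $-46953900 + 2 \sqrt{137129} \approx -4.6953 \cdot 10^{7}$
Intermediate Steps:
$S{\left(X \right)} = X \left(-3 + X\right)$
$K{\left(A,g \right)} = A + A g^{2}$ ($K{\left(A,g \right)} = A g g + A = A g^{2} + A = A + A g^{2}$)
$E{\left(k,a \right)} = \sqrt{a^{2} + k^{2}}$
$K{\left(-630,-273 \right)} + E{\left(S{\left(25 \right)},-496 \right)} = - 630 \left(1 + \left(-273\right)^{2}\right) + \sqrt{\left(-496\right)^{2} + \left(25 \left(-3 + 25\right)\right)^{2}} = - 630 \left(1 + 74529\right) + \sqrt{246016 + \left(25 \cdot 22\right)^{2}} = \left(-630\right) 74530 + \sqrt{246016 + 550^{2}} = -46953900 + \sqrt{246016 + 302500} = -46953900 + \sqrt{548516} = -46953900 + 2 \sqrt{137129}$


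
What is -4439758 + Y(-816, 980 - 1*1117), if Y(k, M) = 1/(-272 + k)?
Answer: -4830456705/1088 ≈ -4.4398e+6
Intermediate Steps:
-4439758 + Y(-816, 980 - 1*1117) = -4439758 + 1/(-272 - 816) = -4439758 + 1/(-1088) = -4439758 - 1/1088 = -4830456705/1088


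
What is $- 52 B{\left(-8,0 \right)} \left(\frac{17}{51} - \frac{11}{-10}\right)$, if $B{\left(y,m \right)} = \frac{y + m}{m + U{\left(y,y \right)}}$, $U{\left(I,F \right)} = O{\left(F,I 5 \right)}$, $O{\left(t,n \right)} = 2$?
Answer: $\frac{4472}{15} \approx 298.13$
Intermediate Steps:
$U{\left(I,F \right)} = 2$
$B{\left(y,m \right)} = \frac{m + y}{2 + m}$ ($B{\left(y,m \right)} = \frac{y + m}{m + 2} = \frac{m + y}{2 + m}$)
$- 52 B{\left(-8,0 \right)} \left(\frac{17}{51} - \frac{11}{-10}\right) = - 52 \frac{0 - 8}{2 + 0} \left(\frac{17}{51} - \frac{11}{-10}\right) = - 52 \cdot \frac{1}{2} \left(-8\right) \left(17 \cdot \frac{1}{51} - - \frac{11}{10}\right) = - 52 \cdot \frac{1}{2} \left(-8\right) \left(\frac{1}{3} + \frac{11}{10}\right) = \left(-52\right) \left(-4\right) \frac{43}{30} = 208 \cdot \frac{43}{30} = \frac{4472}{15}$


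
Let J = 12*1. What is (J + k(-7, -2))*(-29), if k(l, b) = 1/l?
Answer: -2407/7 ≈ -343.86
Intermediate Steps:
J = 12
(J + k(-7, -2))*(-29) = (12 + 1/(-7))*(-29) = (12 - ⅐)*(-29) = (83/7)*(-29) = -2407/7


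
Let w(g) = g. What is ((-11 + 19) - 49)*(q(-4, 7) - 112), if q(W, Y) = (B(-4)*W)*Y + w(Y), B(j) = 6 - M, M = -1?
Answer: 12341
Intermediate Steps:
B(j) = 7 (B(j) = 6 - 1*(-1) = 6 + 1 = 7)
q(W, Y) = Y + 7*W*Y (q(W, Y) = (7*W)*Y + Y = 7*W*Y + Y = Y + 7*W*Y)
((-11 + 19) - 49)*(q(-4, 7) - 112) = ((-11 + 19) - 49)*(7*(1 + 7*(-4)) - 112) = (8 - 49)*(7*(1 - 28) - 112) = -41*(7*(-27) - 112) = -41*(-189 - 112) = -41*(-301) = 12341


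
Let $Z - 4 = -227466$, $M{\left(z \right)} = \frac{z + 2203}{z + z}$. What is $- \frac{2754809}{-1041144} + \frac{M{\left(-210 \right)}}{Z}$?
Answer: $\frac{5482918920799}{2072181094620} \approx 2.646$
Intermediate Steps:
$M{\left(z \right)} = \frac{2203 + z}{2 z}$
$Z = -227462$ ($Z = 4 - 227466 = -227462$)
$- \frac{2754809}{-1041144} + \frac{M{\left(-210 \right)}}{Z} = - \frac{2754809}{-1041144} + \frac{\frac{1}{2} \frac{1}{-210} \left(2203 - 210\right)}{-227462} = \left(-2754809\right) \left(- \frac{1}{1041144}\right) + \frac{1}{2} \left(- \frac{1}{210}\right) 1993 \left(- \frac{1}{227462}\right) = \frac{2754809}{1041144} - - \frac{1993}{95534040} = \frac{2754809}{1041144} + \frac{1993}{95534040} = \frac{5482918920799}{2072181094620}$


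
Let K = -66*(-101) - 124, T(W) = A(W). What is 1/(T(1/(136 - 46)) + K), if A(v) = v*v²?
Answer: 729000/4769118001 ≈ 0.00015286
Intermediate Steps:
A(v) = v³
T(W) = W³
K = 6542 (K = 6666 - 124 = 6542)
1/(T(1/(136 - 46)) + K) = 1/((1/(136 - 46))³ + 6542) = 1/((1/90)³ + 6542) = 1/(1/729000 + 6542) = 1/(4769118001/729000) = 729000/4769118001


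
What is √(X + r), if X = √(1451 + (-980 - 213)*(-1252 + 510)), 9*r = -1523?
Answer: √(-1523 + 9*√886657)/3 ≈ 27.792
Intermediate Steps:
r = -1523/9 (r = (⅑)*(-1523) = -1523/9 ≈ -169.22)
X = √886657 (X = √(1451 - 1193*(-742)) = √(1451 + 885206) = √886657 ≈ 941.63)
√(X + r) = √(√886657 - 1523/9) = √(-1523/9 + √886657)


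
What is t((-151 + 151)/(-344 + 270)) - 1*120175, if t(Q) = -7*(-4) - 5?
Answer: -120152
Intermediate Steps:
t(Q) = 23 (t(Q) = 28 - 5 = 23)
t((-151 + 151)/(-344 + 270)) - 1*120175 = 23 - 1*120175 = 23 - 120175 = -120152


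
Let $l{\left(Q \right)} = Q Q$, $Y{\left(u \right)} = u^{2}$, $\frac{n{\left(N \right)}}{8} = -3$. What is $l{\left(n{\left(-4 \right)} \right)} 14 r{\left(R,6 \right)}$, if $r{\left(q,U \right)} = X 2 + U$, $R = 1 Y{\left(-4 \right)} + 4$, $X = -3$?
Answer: $0$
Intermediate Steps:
$n{\left(N \right)} = -24$ ($n{\left(N \right)} = 8 \left(-3\right) = -24$)
$R = 20$ ($R = 1 \left(-4\right)^{2} + 4 = 1 \cdot 16 + 4 = 16 + 4 = 20$)
$r{\left(q,U \right)} = -6 + U$ ($r{\left(q,U \right)} = \left(-3\right) 2 + U = -6 + U$)
$l{\left(Q \right)} = Q^{2}$
$l{\left(n{\left(-4 \right)} \right)} 14 r{\left(R,6 \right)} = \left(-24\right)^{2} \cdot 14 \left(-6 + 6\right) = 576 \cdot 14 \cdot 0 = 8064 \cdot 0 = 0$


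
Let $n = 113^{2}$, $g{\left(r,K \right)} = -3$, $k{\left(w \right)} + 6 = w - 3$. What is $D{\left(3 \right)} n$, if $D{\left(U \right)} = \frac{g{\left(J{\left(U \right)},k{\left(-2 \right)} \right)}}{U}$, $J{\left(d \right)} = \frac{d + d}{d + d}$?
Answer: $-12769$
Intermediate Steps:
$k{\left(w \right)} = -9 + w$ ($k{\left(w \right)} = -6 + \left(w - 3\right) = -6 + \left(-3 + w\right) = -9 + w$)
$J{\left(d \right)} = 1$ ($J{\left(d \right)} = \frac{2 d}{2 d} = 2 d \frac{1}{2 d} = 1$)
$D{\left(U \right)} = - \frac{3}{U}$
$n = 12769$
$D{\left(3 \right)} n = - \frac{3}{3} \cdot 12769 = \left(-3\right) \frac{1}{3} \cdot 12769 = \left(-1\right) 12769 = -12769$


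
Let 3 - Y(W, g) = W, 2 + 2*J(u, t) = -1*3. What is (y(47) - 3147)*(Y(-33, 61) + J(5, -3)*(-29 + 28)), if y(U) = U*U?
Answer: -36113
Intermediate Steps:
J(u, t) = -5/2 (J(u, t) = -1 + (-1*3)/2 = -1 + (½)*(-3) = -1 - 3/2 = -5/2)
y(U) = U²
Y(W, g) = 3 - W
(y(47) - 3147)*(Y(-33, 61) + J(5, -3)*(-29 + 28)) = (47² - 3147)*((3 - 1*(-33)) - 5*(-29 + 28)/2) = (2209 - 3147)*((3 + 33) - 5/2*(-1)) = -938*(36 + 5/2) = -938*77/2 = -36113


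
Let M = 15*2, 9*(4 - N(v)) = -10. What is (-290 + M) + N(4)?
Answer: -2294/9 ≈ -254.89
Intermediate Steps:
N(v) = 46/9 (N(v) = 4 - ⅑*(-10) = 4 + 10/9 = 46/9)
M = 30
(-290 + M) + N(4) = (-290 + 30) + 46/9 = -260 + 46/9 = -2294/9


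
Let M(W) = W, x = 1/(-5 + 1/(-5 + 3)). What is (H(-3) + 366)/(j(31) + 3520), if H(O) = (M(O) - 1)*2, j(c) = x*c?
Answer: 1969/19329 ≈ 0.10187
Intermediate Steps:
x = -2/11 (x = 1/(-5 + 1/(-2)) = 1/(-5 - 1/2) = 1/(-11/2) = -2/11 ≈ -0.18182)
j(c) = -2*c/11
H(O) = -2 + 2*O (H(O) = (O - 1)*2 = (-1 + O)*2 = -2 + 2*O)
(H(-3) + 366)/(j(31) + 3520) = ((-2 + 2*(-3)) + 366)/(-2/11*31 + 3520) = ((-2 - 6) + 366)/(-62/11 + 3520) = (-8 + 366)/(38658/11) = 358*(11/38658) = 1969/19329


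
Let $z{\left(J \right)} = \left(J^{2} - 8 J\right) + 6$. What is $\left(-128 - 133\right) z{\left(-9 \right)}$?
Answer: $-41499$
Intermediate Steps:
$z{\left(J \right)} = 6 + J^{2} - 8 J$
$\left(-128 - 133\right) z{\left(-9 \right)} = \left(-128 - 133\right) \left(6 + \left(-9\right)^{2} - -72\right) = - 261 \left(6 + 81 + 72\right) = \left(-261\right) 159 = -41499$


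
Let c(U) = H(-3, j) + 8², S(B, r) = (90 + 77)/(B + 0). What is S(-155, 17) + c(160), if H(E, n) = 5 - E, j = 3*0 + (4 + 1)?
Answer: 10993/155 ≈ 70.923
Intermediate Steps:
j = 5 (j = 0 + 5 = 5)
S(B, r) = 167/B
c(U) = 72 (c(U) = (5 - 1*(-3)) + 8² = (5 + 3) + 64 = 8 + 64 = 72)
S(-155, 17) + c(160) = 167/(-155) + 72 = 167*(-1/155) + 72 = -167/155 + 72 = 10993/155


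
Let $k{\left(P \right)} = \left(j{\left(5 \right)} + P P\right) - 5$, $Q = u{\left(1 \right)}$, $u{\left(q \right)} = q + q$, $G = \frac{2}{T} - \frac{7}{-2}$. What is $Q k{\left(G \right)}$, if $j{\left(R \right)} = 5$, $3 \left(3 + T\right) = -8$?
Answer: $\frac{11449}{578} \approx 19.808$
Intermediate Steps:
$T = - \frac{17}{3}$ ($T = -3 + \frac{1}{3} \left(-8\right) = -3 - \frac{8}{3} = - \frac{17}{3} \approx -5.6667$)
$G = \frac{107}{34}$ ($G = \frac{2}{- \frac{17}{3}} - \frac{7}{-2} = 2 \left(- \frac{3}{17}\right) - - \frac{7}{2} = - \frac{6}{17} + \frac{7}{2} = \frac{107}{34} \approx 3.1471$)
$u{\left(q \right)} = 2 q$
$Q = 2$ ($Q = 2 \cdot 1 = 2$)
$k{\left(P \right)} = P^{2}$ ($k{\left(P \right)} = \left(5 + P P\right) - 5 = \left(5 + P^{2}\right) - 5 = P^{2}$)
$Q k{\left(G \right)} = 2 \left(\frac{107}{34}\right)^{2} = 2 \cdot \frac{11449}{1156} = \frac{11449}{578}$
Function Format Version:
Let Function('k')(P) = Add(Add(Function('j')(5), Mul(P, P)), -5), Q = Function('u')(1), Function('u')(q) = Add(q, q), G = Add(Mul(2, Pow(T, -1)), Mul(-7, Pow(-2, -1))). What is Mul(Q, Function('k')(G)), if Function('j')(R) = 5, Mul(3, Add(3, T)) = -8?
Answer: Rational(11449, 578) ≈ 19.808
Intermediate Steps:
T = Rational(-17, 3) (T = Add(-3, Mul(Rational(1, 3), -8)) = Add(-3, Rational(-8, 3)) = Rational(-17, 3) ≈ -5.6667)
G = Rational(107, 34) (G = Add(Mul(2, Pow(Rational(-17, 3), -1)), Mul(-7, Pow(-2, -1))) = Add(Mul(2, Rational(-3, 17)), Mul(-7, Rational(-1, 2))) = Add(Rational(-6, 17), Rational(7, 2)) = Rational(107, 34) ≈ 3.1471)
Function('u')(q) = Mul(2, q)
Q = 2 (Q = Mul(2, 1) = 2)
Function('k')(P) = Pow(P, 2) (Function('k')(P) = Add(Add(5, Mul(P, P)), -5) = Add(Add(5, Pow(P, 2)), -5) = Pow(P, 2))
Mul(Q, Function('k')(G)) = Mul(2, Pow(Rational(107, 34), 2)) = Mul(2, Rational(11449, 1156)) = Rational(11449, 578)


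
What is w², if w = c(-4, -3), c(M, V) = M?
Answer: 16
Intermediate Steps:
w = -4
w² = (-4)² = 16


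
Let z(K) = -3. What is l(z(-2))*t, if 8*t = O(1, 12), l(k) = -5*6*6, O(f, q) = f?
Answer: -45/2 ≈ -22.500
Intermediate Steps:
l(k) = -180 (l(k) = -30*6 = -180)
t = 1/8 (t = (1/8)*1 = 1/8 ≈ 0.12500)
l(z(-2))*t = -180*1/8 = -45/2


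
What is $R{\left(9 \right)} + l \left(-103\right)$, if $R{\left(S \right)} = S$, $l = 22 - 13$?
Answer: $-918$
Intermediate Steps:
$l = 9$ ($l = 22 - 13 = 9$)
$R{\left(9 \right)} + l \left(-103\right) = 9 + 9 \left(-103\right) = 9 - 927 = -918$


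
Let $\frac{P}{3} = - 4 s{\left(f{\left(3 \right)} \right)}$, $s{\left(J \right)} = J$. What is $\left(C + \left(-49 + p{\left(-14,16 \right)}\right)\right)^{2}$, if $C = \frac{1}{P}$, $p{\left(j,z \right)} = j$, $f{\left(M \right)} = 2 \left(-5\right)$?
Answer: $\frac{57138481}{14400} \approx 3967.9$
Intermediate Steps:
$f{\left(M \right)} = -10$
$P = 120$ ($P = 3 \left(\left(-4\right) \left(-10\right)\right) = 3 \cdot 40 = 120$)
$C = \frac{1}{120} \approx 0.0083333$
$\left(C + \left(-49 + p{\left(-14,16 \right)}\right)\right)^{2} = \left(\frac{1}{120} - 63\right)^{2} = \left(- \frac{7559}{120}\right)^{2} = \frac{57138481}{14400}$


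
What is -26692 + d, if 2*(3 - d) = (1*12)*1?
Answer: -26695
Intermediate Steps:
d = -3 (d = 3 - 1*12/2 = 3 - 6 = -3)
-26692 + d = -26692 - 3 = -26695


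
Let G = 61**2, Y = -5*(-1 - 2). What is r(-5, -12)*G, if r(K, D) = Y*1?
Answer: 55815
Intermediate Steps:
Y = 15 (Y = -5*(-3) = 15)
G = 3721
r(K, D) = 15 (r(K, D) = 15*1 = 15)
r(-5, -12)*G = 15*3721 = 55815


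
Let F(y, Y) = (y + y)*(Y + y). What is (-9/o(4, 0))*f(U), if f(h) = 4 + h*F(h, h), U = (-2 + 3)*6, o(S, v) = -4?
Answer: 1953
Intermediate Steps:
F(y, Y) = 2*y*(Y + y) (F(y, Y) = (2*y)*(Y + y) = 2*y*(Y + y))
U = 6 (U = 1*6 = 6)
f(h) = 4 + 4*h**3 (f(h) = 4 + h*(2*h*(h + h)) = 4 + h*(2*h*(2*h)) = 4 + h*(4*h**2) = 4 + 4*h**3)
(-9/o(4, 0))*f(U) = (-9/(-4))*(4 + 4*6**3) = (-1/4*(-9))*(4 + 4*216) = 9*(4 + 864)/4 = (9/4)*868 = 1953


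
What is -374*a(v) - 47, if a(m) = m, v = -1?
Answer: 327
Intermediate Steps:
-374*a(v) - 47 = -374*(-1) - 47 = 374 - 47 = 327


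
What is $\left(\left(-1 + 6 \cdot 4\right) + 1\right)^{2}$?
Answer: $576$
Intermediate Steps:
$\left(\left(-1 + 6 \cdot 4\right) + 1\right)^{2} = \left(\left(-1 + 24\right) + 1\right)^{2} = \left(23 + 1\right)^{2} = 24^{2} = 576$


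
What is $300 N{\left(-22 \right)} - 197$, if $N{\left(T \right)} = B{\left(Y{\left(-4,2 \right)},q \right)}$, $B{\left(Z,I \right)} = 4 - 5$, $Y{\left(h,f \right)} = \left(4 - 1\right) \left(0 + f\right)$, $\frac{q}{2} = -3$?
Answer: $-497$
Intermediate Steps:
$q = -6$ ($q = 2 \left(-3\right) = -6$)
$Y{\left(h,f \right)} = 3 f$
$B{\left(Z,I \right)} = -1$ ($B{\left(Z,I \right)} = 4 - 5 = -1$)
$N{\left(T \right)} = -1$
$300 N{\left(-22 \right)} - 197 = 300 \left(-1\right) - 197 = -300 - 197 = -497$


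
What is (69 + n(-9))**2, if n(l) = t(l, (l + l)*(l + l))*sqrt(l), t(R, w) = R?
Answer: 4032 - 3726*I ≈ 4032.0 - 3726.0*I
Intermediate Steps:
n(l) = l**(3/2) (n(l) = l*sqrt(l) = l**(3/2))
(69 + n(-9))**2 = (69 + (-9)**(3/2))**2 = (69 - 27*I)**2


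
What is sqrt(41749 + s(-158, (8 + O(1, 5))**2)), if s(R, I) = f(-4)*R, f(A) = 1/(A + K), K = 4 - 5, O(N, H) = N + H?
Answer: sqrt(1044515)/5 ≈ 204.40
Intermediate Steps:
O(N, H) = H + N
K = -1
f(A) = 1/(-1 + A) (f(A) = 1/(A - 1) = 1/(-1 + A))
s(R, I) = -R/5 (s(R, I) = R/(-1 - 4) = R/(-5) = -R/5)
sqrt(41749 + s(-158, (8 + O(1, 5))**2)) = sqrt(41749 - 1/5*(-158)) = sqrt(41749 + 158/5) = sqrt(208903/5) = sqrt(1044515)/5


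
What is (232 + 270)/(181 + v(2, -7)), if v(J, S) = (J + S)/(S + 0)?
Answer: 1757/636 ≈ 2.7626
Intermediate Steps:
v(J, S) = (J + S)/S
(232 + 270)/(181 + v(2, -7)) = (232 + 270)/(181 + (2 - 7)/(-7)) = 502/(181 - ⅐*(-5)) = 502/(181 + 5/7) = 502/(1272/7) = 502*(7/1272) = 1757/636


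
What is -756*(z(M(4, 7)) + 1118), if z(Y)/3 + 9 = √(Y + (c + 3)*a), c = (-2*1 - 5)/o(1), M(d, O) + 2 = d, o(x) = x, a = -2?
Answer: -824796 - 2268*√10 ≈ -8.3197e+5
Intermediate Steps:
M(d, O) = -2 + d
c = -7 (c = (-2*1 - 5)/1 = (-2 - 5)*1 = -7*1 = -7)
z(Y) = -27 + 3*√(8 + Y) (z(Y) = -27 + 3*√(Y + (-7 + 3)*(-2)) = -27 + 3*√(Y - 4*(-2)) = -27 + 3*√(Y + 8) = -27 + 3*√(8 + Y))
-756*(z(M(4, 7)) + 1118) = -756*((-27 + 3*√(8 + (-2 + 4))) + 1118) = -756*((-27 + 3*√(8 + 2)) + 1118) = -756*((-27 + 3*√10) + 1118) = -756*(1091 + 3*√10) = -824796 - 2268*√10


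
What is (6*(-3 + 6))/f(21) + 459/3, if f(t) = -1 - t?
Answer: 1674/11 ≈ 152.18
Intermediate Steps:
(6*(-3 + 6))/f(21) + 459/3 = (6*(-3 + 6))/(-1 - 1*21) + 459/3 = (6*3)/(-1 - 21) + 459*(⅓) = 18/(-22) + 153 = 18*(-1/22) + 153 = -9/11 + 153 = 1674/11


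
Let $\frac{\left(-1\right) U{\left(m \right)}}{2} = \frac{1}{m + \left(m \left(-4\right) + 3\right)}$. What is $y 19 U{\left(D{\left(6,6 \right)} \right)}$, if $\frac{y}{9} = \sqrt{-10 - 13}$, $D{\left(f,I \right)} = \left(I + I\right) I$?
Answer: $\frac{114 i \sqrt{23}}{71} \approx 7.7003 i$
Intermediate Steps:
$D{\left(f,I \right)} = 2 I^{2}$ ($D{\left(f,I \right)} = 2 I I = 2 I^{2}$)
$y = 9 i \sqrt{23}$ ($y = 9 \sqrt{-10 - 13} = 9 \sqrt{-23} = 9 i \sqrt{23} \approx 43.162 i$)
$U{\left(m \right)} = - \frac{2}{3 - 3 m}$ ($U{\left(m \right)} = - \frac{2}{m + \left(m \left(-4\right) + 3\right)} = - \frac{2}{m - \left(-3 + 4 m\right)} = - \frac{2}{3 - 3 m}$)
$y 19 U{\left(D{\left(6,6 \right)} \right)} = 9 i \sqrt{23} \cdot 19 \frac{2}{3 \left(-1 + 2 \cdot 6^{2}\right)} = 171 i \sqrt{23} \frac{2}{3 \left(-1 + 2 \cdot 36\right)} = 171 i \sqrt{23} \frac{2}{3 \left(-1 + 72\right)} = 171 i \sqrt{23} \frac{2}{3 \cdot 71} = 171 i \sqrt{23} \cdot \frac{2}{3} \cdot \frac{1}{71} = 171 i \sqrt{23} \cdot \frac{2}{213} = \frac{114 i \sqrt{23}}{71}$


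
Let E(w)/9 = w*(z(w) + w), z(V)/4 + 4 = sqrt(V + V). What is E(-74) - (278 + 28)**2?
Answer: -33696 - 5328*I*sqrt(37) ≈ -33696.0 - 32409.0*I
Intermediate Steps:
z(V) = -16 + 4*sqrt(2)*sqrt(V) (z(V) = -16 + 4*sqrt(V + V) = -16 + 4*sqrt(2*V) = -16 + 4*(sqrt(2)*sqrt(V)) = -16 + 4*sqrt(2)*sqrt(V))
E(w) = 9*w*(-16 + w + 4*sqrt(2)*sqrt(w)) (E(w) = 9*(w*((-16 + 4*sqrt(2)*sqrt(w)) + w)) = 9*(w*(-16 + w + 4*sqrt(2)*sqrt(w))) = 9*w*(-16 + w + 4*sqrt(2)*sqrt(w)))
E(-74) - (278 + 28)**2 = 9*(-74)*(-16 - 74 + 4*sqrt(2)*sqrt(-74)) - (278 + 28)**2 = 9*(-74)*(-16 - 74 + 4*sqrt(2)*(I*sqrt(74))) - 1*306**2 = 9*(-74)*(-16 - 74 + 8*I*sqrt(37)) - 1*93636 = 9*(-74)*(-90 + 8*I*sqrt(37)) - 93636 = (59940 - 5328*I*sqrt(37)) - 93636 = -33696 - 5328*I*sqrt(37)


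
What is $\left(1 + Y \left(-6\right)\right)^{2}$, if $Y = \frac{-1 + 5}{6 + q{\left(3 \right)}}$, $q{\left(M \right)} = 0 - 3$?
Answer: $49$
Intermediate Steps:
$q{\left(M \right)} = -3$ ($q{\left(M \right)} = 0 - 3 = -3$)
$Y = \frac{4}{3}$ ($Y = \frac{-1 + 5}{6 - 3} = \frac{4}{3} \approx 1.3333$)
$\left(1 + Y \left(-6\right)\right)^{2} = \left(1 + \frac{4}{3} \left(-6\right)\right)^{2} = \left(1 - 8\right)^{2} = \left(-7\right)^{2} = 49$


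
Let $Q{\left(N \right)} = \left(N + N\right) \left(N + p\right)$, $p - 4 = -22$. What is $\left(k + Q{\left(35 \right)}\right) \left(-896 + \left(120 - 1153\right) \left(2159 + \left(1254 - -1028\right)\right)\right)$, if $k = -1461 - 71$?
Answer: $1569249558$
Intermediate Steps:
$p = -18$ ($p = 4 - 22 = -18$)
$Q{\left(N \right)} = 2 N \left(-18 + N\right)$ ($Q{\left(N \right)} = \left(N + N\right) \left(N - 18\right) = 2 N \left(-18 + N\right)$)
$k = -1532$
$\left(k + Q{\left(35 \right)}\right) \left(-896 + \left(120 - 1153\right) \left(2159 + \left(1254 - -1028\right)\right)\right) = \left(-1532 + 2 \cdot 35 \left(-18 + 35\right)\right) \left(-896 + \left(120 - 1153\right) \left(2159 + \left(1254 - -1028\right)\right)\right) = \left(-1532 + 2 \cdot 35 \cdot 17\right) \left(-896 - 1033 \left(2159 + \left(1254 + 1028\right)\right)\right) = \left(-1532 + 1190\right) \left(-896 - 1033 \left(2159 + 2282\right)\right) = - 342 \left(-896 - 4587553\right) = \left(-342\right) \left(-4588449\right) = 1569249558$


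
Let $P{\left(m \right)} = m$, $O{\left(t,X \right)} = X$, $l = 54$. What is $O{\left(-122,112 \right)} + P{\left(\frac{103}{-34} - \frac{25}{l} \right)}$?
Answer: $\frac{49805}{459} \approx 108.51$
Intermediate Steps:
$O{\left(-122,112 \right)} + P{\left(\frac{103}{-34} - \frac{25}{l} \right)} = 112 + \left(\frac{103}{-34} - \frac{25}{54}\right) = 112 + \left(103 \left(- \frac{1}{34}\right) - \frac{25}{54}\right) = 112 - \frac{1603}{459} = \frac{49805}{459}$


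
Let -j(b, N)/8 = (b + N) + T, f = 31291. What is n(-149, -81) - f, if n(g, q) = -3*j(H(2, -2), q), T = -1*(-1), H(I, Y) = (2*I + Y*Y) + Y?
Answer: -33067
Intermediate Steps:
H(I, Y) = Y + Y**2 + 2*I (H(I, Y) = (2*I + Y**2) + Y = (Y**2 + 2*I) + Y = Y + Y**2 + 2*I)
T = 1
j(b, N) = -8 - 8*N - 8*b (j(b, N) = -8*((b + N) + 1) = -8*((N + b) + 1) = -8*(1 + N + b) = -8 - 8*N - 8*b)
n(g, q) = 168 + 24*q (n(g, q) = -3*(-8 - 8*q - 8*(-2 + (-2)**2 + 2*2)) = -3*(-8 - 8*q - 8*(-2 + 4 + 4)) = -3*(-8 - 8*q - 8*6) = -3*(-8 - 8*q - 48) = -3*(-56 - 8*q) = 168 + 24*q)
n(-149, -81) - f = (168 + 24*(-81)) - 1*31291 = (168 - 1944) - 31291 = -1776 - 31291 = -33067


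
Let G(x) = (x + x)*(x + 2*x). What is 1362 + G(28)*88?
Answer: 415314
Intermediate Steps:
G(x) = 6*x**2 (G(x) = (2*x)*(3*x) = 6*x**2)
1362 + G(28)*88 = 1362 + (6*28**2)*88 = 1362 + (6*784)*88 = 1362 + 4704*88 = 1362 + 413952 = 415314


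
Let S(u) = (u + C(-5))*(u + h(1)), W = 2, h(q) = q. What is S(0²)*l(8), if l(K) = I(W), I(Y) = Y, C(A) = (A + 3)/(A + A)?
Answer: ⅖ ≈ 0.40000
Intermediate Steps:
C(A) = (3 + A)/(2*A) (C(A) = (3 + A)/((2*A)) = (3 + A)*(1/(2*A)) = (3 + A)/(2*A))
l(K) = 2
S(u) = (1 + u)*(⅕ + u) (S(u) = (u + (½)*(3 - 5)/(-5))*(u + 1) = (u + (½)*(-⅕)*(-2))*(1 + u) = (u + ⅕)*(1 + u) = (⅕ + u)*(1 + u) = (1 + u)*(⅕ + u))
S(0²)*l(8) = (⅕ + (0²)² + (6/5)*0²)*2 = (⅕ + 0² + (6/5)*0)*2 = (⅕ + 0 + 0)*2 = (⅕)*2 = ⅖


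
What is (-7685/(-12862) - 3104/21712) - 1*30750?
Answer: -9096515037/295826 ≈ -30750.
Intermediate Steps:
(-7685/(-12862) - 3104/21712) - 1*30750 = (-7685*(-1/12862) - 3104*1/21712) - 30750 = (7685/12862 - 194/1357) - 30750 = 134463/295826 - 30750 = -9096515037/295826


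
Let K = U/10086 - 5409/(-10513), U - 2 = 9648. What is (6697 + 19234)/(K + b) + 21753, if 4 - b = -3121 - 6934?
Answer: 11603915949777558/533376599293 ≈ 21756.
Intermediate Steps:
b = 10059 (b = 4 - (-3121 - 6934) = 4 - 1*(-10055) = 4 + 10055 = 10059)
U = 9650 (U = 2 + 9648 = 9650)
K = 78002812/53017059 (K = 9650/10086 - 5409/(-10513) = 9650*(1/10086) - 5409*(-1/10513) = 4825/5043 + 5409/10513 = 78002812/53017059 ≈ 1.4713)
(6697 + 19234)/(K + b) + 21753 = (6697 + 19234)/(78002812/53017059 + 10059) + 21753 = 25931/(533376599293/53017059) + 21753 = 25931*(53017059/533376599293) + 21753 = 1374785356929/533376599293 + 21753 = 11603915949777558/533376599293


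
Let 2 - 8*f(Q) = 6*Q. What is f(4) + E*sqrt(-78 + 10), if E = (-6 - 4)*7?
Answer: -11/4 - 140*I*sqrt(17) ≈ -2.75 - 577.23*I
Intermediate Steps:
f(Q) = 1/4 - 3*Q/4
E = -70 (E = -10*7 = -70)
f(4) + E*sqrt(-78 + 10) = (1/4 - 3/4*4) - 70*sqrt(-78 + 10) = (1/4 - 3) - 140*I*sqrt(17) = -11/4 - 140*I*sqrt(17)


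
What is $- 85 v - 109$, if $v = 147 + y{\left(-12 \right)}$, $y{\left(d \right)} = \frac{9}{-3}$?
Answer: $-12349$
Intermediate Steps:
$y{\left(d \right)} = -3$ ($y{\left(d \right)} = 9 \left(- \frac{1}{3}\right) = -3$)
$v = 144$ ($v = 147 - 3 = 144$)
$- 85 v - 109 = \left(-85\right) 144 - 109 = -12240 - 109 = -12349$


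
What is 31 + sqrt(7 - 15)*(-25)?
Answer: 31 - 50*I*sqrt(2) ≈ 31.0 - 70.711*I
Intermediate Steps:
31 + sqrt(7 - 15)*(-25) = 31 + sqrt(-8)*(-25) = 31 + (2*I*sqrt(2))*(-25) = 31 - 50*I*sqrt(2)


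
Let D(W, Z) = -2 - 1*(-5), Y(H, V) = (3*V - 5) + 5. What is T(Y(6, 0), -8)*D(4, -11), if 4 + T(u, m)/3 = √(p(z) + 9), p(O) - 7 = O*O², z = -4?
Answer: -36 + 36*I*√3 ≈ -36.0 + 62.354*I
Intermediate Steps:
p(O) = 7 + O³ (p(O) = 7 + O*O² = 7 + O³)
Y(H, V) = 3*V (Y(H, V) = (-5 + 3*V) + 5 = 3*V)
D(W, Z) = 3 (D(W, Z) = -2 + 5 = 3)
T(u, m) = -12 + 12*I*√3 (T(u, m) = -12 + 3*√((7 + (-4)³) + 9) = -12 + 3*√((7 - 64) + 9) = -12 + 3*√(-57 + 9) = -12 + 3*√(-48) = -12 + 3*(4*I*√3) = -12 + 12*I*√3)
T(Y(6, 0), -8)*D(4, -11) = (-12 + 12*I*√3)*3 = -36 + 36*I*√3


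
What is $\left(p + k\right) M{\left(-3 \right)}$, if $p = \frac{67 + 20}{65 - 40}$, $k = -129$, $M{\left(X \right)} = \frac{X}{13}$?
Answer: $\frac{9414}{325} \approx 28.966$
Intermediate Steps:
$M{\left(X \right)} = \frac{X}{13}$ ($M{\left(X \right)} = X \frac{1}{13} = \frac{X}{13}$)
$p = \frac{87}{25} \approx 3.48$
$\left(p + k\right) M{\left(-3 \right)} = \left(\frac{87}{25} - 129\right) \frac{1}{13} \left(-3\right) = \left(- \frac{3138}{25}\right) \left(- \frac{3}{13}\right) = \frac{9414}{325}$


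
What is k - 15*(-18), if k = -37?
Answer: 233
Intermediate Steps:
k - 15*(-18) = -37 - 15*(-18) = -37 + 270 = 233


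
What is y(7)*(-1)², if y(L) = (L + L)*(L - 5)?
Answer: 28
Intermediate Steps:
y(L) = 2*L*(-5 + L) (y(L) = (2*L)*(-5 + L) = 2*L*(-5 + L))
y(7)*(-1)² = (2*7*(-5 + 7))*(-1)² = (2*7*2)*1 = 28*1 = 28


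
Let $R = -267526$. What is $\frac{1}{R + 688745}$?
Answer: $\frac{1}{421219} \approx 2.3741 \cdot 10^{-6}$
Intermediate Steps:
$\frac{1}{R + 688745} = \frac{1}{-267526 + 688745} = \frac{1}{421219}$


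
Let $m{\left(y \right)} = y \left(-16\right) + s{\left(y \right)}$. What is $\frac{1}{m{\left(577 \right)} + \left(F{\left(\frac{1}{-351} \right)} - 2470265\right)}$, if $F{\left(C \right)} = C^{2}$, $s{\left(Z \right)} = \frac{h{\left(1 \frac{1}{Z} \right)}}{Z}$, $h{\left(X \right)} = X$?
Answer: $- \frac{41017185729}{101701988963042183} \approx -4.0331 \cdot 10^{-7}$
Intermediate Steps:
$s{\left(Z \right)} = \frac{1}{Z^{2}}$ ($s{\left(Z \right)} = \frac{1 \frac{1}{Z}}{Z} = \frac{1}{Z Z} = \frac{1}{Z^{2}}$)
$m{\left(y \right)} = \frac{1}{y^{2}} - 16 y$ ($m{\left(y \right)} = y \left(-16\right) + \frac{1}{y^{2}} = - 16 y + \frac{1}{y^{2}} = \frac{1}{y^{2}} - 16 y$)
$\frac{1}{m{\left(577 \right)} + \left(F{\left(\frac{1}{-351} \right)} - 2470265\right)} = \frac{1}{\left(\frac{1}{332929} - 9232\right) - \left(2470265 - \left(\frac{1}{-351}\right)^{2}\right)} = \frac{1}{\left(\frac{1}{332929} - 9232\right) - \left(2470265 - \left(- \frac{1}{351}\right)^{2}\right)} = \frac{1}{- \frac{3073600527}{332929} + \left(\frac{1}{123201} - 2470265\right)} = \frac{1}{- \frac{3073600527}{332929} - \frac{304339118264}{123201}} = \frac{1}{- \frac{101701988963042183}{41017185729}} = - \frac{41017185729}{101701988963042183}$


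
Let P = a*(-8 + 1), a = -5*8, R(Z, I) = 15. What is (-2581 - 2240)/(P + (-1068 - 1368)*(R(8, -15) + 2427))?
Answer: 4821/5948432 ≈ 0.00081047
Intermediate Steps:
a = -40
P = 280 (P = -40*(-8 + 1) = -40*(-7) = 280)
(-2581 - 2240)/(P + (-1068 - 1368)*(R(8, -15) + 2427)) = (-2581 - 2240)/(280 + (-1068 - 1368)*(15 + 2427)) = -4821/(280 - 2436*2442) = -4821/(280 - 5948712) = -4821/(-5948432) = -4821*(-1/5948432) = 4821/5948432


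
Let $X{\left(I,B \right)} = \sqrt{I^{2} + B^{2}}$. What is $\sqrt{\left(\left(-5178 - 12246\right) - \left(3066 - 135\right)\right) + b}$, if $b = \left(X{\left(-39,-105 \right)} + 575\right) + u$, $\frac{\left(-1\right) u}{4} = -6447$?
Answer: $\sqrt{6008 + 3 \sqrt{1394}} \approx 78.23$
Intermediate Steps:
$X{\left(I,B \right)} = \sqrt{B^{2} + I^{2}}$
$u = 25788$ ($u = \left(-4\right) \left(-6447\right) = 25788$)
$b = 26363 + 3 \sqrt{1394}$ ($b = \left(\sqrt{\left(-105\right)^{2} + \left(-39\right)^{2}} + 575\right) + 25788 = \left(\sqrt{11025 + 1521} + 575\right) + 25788 = \left(\sqrt{12546} + 575\right) + 25788 = \left(3 \sqrt{1394} + 575\right) + 25788 = \left(575 + 3 \sqrt{1394}\right) + 25788 = 26363 + 3 \sqrt{1394} \approx 26475.0$)
$\sqrt{\left(\left(-5178 - 12246\right) - \left(3066 - 135\right)\right) + b} = \sqrt{\left(\left(-5178 - 12246\right) - \left(3066 - 135\right)\right) + \left(26363 + 3 \sqrt{1394}\right)} = \sqrt{\left(-17424 - 2931\right) + \left(26363 + 3 \sqrt{1394}\right)} = \sqrt{-20355 + \left(26363 + 3 \sqrt{1394}\right)} = \sqrt{6008 + 3 \sqrt{1394}}$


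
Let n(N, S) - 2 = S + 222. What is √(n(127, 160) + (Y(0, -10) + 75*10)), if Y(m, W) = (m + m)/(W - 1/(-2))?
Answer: 9*√14 ≈ 33.675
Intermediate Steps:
n(N, S) = 224 + S (n(N, S) = 2 + (S + 222) = 2 + (222 + S) = 224 + S)
Y(m, W) = 2*m/(½ + W) (Y(m, W) = (2*m)/(W - 1*(-½)) = (2*m)/(W + ½) = (2*m)/(½ + W) = 2*m/(½ + W))
√(n(127, 160) + (Y(0, -10) + 75*10)) = √((224 + 160) + (4*0/(1 + 2*(-10)) + 75*10)) = √(384 + (4*0/(1 - 20) + 750)) = √(384 + (4*0/(-19) + 750)) = √(384 + (4*0*(-1/19) + 750)) = √(384 + (0 + 750)) = √(384 + 750) = √1134 = 9*√14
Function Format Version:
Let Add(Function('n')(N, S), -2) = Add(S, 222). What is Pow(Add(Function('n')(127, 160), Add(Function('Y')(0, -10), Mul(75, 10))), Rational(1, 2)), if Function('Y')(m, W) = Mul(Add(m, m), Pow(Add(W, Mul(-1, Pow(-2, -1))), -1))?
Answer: Mul(9, Pow(14, Rational(1, 2))) ≈ 33.675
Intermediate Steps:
Function('n')(N, S) = Add(224, S) (Function('n')(N, S) = Add(2, Add(S, 222)) = Add(2, Add(222, S)) = Add(224, S))
Function('Y')(m, W) = Mul(2, m, Pow(Add(Rational(1, 2), W), -1)) (Function('Y')(m, W) = Mul(Mul(2, m), Pow(Add(W, Mul(-1, Rational(-1, 2))), -1)) = Mul(Mul(2, m), Pow(Add(W, Rational(1, 2)), -1)) = Mul(Mul(2, m), Pow(Add(Rational(1, 2), W), -1)) = Mul(2, m, Pow(Add(Rational(1, 2), W), -1)))
Pow(Add(Function('n')(127, 160), Add(Function('Y')(0, -10), Mul(75, 10))), Rational(1, 2)) = Pow(Add(Add(224, 160), Add(Mul(4, 0, Pow(Add(1, Mul(2, -10)), -1)), Mul(75, 10))), Rational(1, 2)) = Pow(Add(384, Add(Mul(4, 0, Pow(Add(1, -20), -1)), 750)), Rational(1, 2)) = Pow(Add(384, Add(Mul(4, 0, Pow(-19, -1)), 750)), Rational(1, 2)) = Pow(Add(384, Add(Mul(4, 0, Rational(-1, 19)), 750)), Rational(1, 2)) = Pow(Add(384, Add(0, 750)), Rational(1, 2)) = Pow(Add(384, 750), Rational(1, 2)) = Pow(1134, Rational(1, 2)) = Mul(9, Pow(14, Rational(1, 2)))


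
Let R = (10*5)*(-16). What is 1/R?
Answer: -1/800 ≈ -0.0012500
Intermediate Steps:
R = -800 (R = 50*(-16) = -800)
1/R = 1/(-800) = -1/800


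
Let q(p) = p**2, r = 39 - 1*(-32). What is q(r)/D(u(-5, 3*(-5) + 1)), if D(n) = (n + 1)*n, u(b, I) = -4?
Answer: 5041/12 ≈ 420.08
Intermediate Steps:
D(n) = n*(1 + n) (D(n) = (1 + n)*n = n*(1 + n))
r = 71 (r = 39 + 32 = 71)
q(r)/D(u(-5, 3*(-5) + 1)) = 71**2/((-4*(1 - 4))) = 5041/((-4*(-3))) = 5041/12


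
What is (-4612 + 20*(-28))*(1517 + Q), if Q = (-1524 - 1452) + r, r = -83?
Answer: 7975224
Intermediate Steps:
Q = -3059 (Q = (-1524 - 1452) - 83 = -2976 - 83 = -3059)
(-4612 + 20*(-28))*(1517 + Q) = (-4612 + 20*(-28))*(1517 - 3059) = (-4612 - 560)*(-1542) = -5172*(-1542) = 7975224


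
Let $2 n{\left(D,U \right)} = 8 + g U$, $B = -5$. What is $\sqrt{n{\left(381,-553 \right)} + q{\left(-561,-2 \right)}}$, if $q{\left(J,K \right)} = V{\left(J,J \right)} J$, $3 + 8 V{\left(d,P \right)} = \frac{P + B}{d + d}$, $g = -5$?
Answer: $\frac{3 \sqrt{694}}{2} \approx 39.516$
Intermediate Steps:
$V{\left(d,P \right)} = - \frac{3}{8} + \frac{-5 + P}{16 d}$ ($V{\left(d,P \right)} = - \frac{3}{8} + \frac{\left(P - 5\right) \frac{1}{d + d}}{8} = - \frac{3}{8} + \frac{\left(-5 + P\right) \frac{1}{2 d}}{8} = - \frac{3}{8} + \frac{\frac{1}{2} \frac{1}{d} \left(-5 + P\right)}{8} = - \frac{3}{8} + \frac{-5 + P}{16 d}$)
$n{\left(D,U \right)} = 4 - \frac{5 U}{2}$ ($n{\left(D,U \right)} = \frac{8 - 5 U}{2} = 4 - \frac{5 U}{2}$)
$q{\left(J,K \right)} = - \frac{5}{16} - \frac{5 J}{16}$ ($q{\left(J,K \right)} = \frac{-5 + J - 6 J}{16 J} J = \frac{-5 - 5 J}{16 J} J = - \frac{5}{16} - \frac{5 J}{16}$)
$\sqrt{n{\left(381,-553 \right)} + q{\left(-561,-2 \right)}} = \sqrt{\left(4 - - \frac{2765}{2}\right) - -175} = \sqrt{\left(4 + \frac{2765}{2}\right) + \left(- \frac{5}{16} + \frac{2805}{16}\right)} = \sqrt{\frac{2773}{2} + 175} = \sqrt{\frac{3123}{2}} = \frac{3 \sqrt{694}}{2}$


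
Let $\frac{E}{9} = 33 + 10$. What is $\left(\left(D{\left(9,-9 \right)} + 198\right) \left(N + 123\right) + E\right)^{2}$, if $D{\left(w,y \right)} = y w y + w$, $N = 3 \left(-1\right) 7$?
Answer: $9188947881$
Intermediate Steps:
$N = -21$ ($N = \left(-3\right) 7 = -21$)
$D{\left(w,y \right)} = w + w y^{2}$ ($D{\left(w,y \right)} = w y y + w = w y^{2} + w = w + w y^{2}$)
$E = 387$ ($E = 9 \left(33 + 10\right) = 9 \cdot 43 = 387$)
$\left(\left(D{\left(9,-9 \right)} + 198\right) \left(N + 123\right) + E\right)^{2} = \left(\left(9 \left(1 + \left(-9\right)^{2}\right) + 198\right) \left(-21 + 123\right) + 387\right)^{2} = \left(\left(9 \left(1 + 81\right) + 198\right) 102 + 387\right)^{2} = \left(\left(9 \cdot 82 + 198\right) 102 + 387\right)^{2} = \left(\left(738 + 198\right) 102 + 387\right)^{2} = \left(936 \cdot 102 + 387\right)^{2} = \left(95472 + 387\right)^{2} = 95859^{2} = 9188947881$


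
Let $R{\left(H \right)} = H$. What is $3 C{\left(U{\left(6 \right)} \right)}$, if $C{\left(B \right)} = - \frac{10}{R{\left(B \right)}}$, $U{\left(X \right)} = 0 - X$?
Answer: $5$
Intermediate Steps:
$U{\left(X \right)} = - X$
$C{\left(B \right)} = - \frac{10}{B}$
$3 C{\left(U{\left(6 \right)} \right)} = 3 \left(- \frac{10}{\left(-1\right) 6}\right) = 3 \left(- \frac{10}{-6}\right) = 3 \left(\left(-10\right) \left(- \frac{1}{6}\right)\right) = 3 \cdot \frac{5}{3} = 5$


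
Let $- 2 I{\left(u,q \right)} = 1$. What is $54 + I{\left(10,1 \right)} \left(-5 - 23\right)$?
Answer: $68$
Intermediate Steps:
$I{\left(u,q \right)} = - \frac{1}{2}$ ($I{\left(u,q \right)} = \left(- \frac{1}{2}\right) 1 = - \frac{1}{2}$)
$54 + I{\left(10,1 \right)} \left(-5 - 23\right) = 54 - \frac{-5 - 23}{2} = 54 - -14 = 54 + 14 = 68$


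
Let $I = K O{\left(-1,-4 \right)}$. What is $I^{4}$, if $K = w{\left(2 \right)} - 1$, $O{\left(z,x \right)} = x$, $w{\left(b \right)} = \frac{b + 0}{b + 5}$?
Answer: $\frac{160000}{2401} \approx 66.639$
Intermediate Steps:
$w{\left(b \right)} = \frac{b}{5 + b}$
$K = - \frac{5}{7}$ ($K = \frac{2}{5 + 2} - 1 = \frac{2}{7} - 1 = - \frac{5}{7} \approx -0.71429$)
$I = \frac{20}{7}$ ($I = \left(- \frac{5}{7}\right) \left(-4\right) = \frac{20}{7} \approx 2.8571$)
$I^{4} = \left(\frac{20}{7}\right)^{4} = \frac{160000}{2401}$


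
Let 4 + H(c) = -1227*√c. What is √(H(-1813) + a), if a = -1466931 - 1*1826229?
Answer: √(-3293164 - 8589*I*√37) ≈ 14.39 - 1814.8*I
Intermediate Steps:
H(c) = -4 - 1227*√c
a = -3293160 (a = -1466931 - 1826229 = -3293160)
√(H(-1813) + a) = √((-4 - 8589*I*√37) - 3293160) = √(-3293164 - 8589*I*√37)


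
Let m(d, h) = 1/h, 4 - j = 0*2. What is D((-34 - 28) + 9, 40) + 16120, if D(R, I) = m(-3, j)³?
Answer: 1031681/64 ≈ 16120.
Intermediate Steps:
j = 4 (j = 4 - 0*2 = 4 - 1*0 = 4 + 0 = 4)
D(R, I) = 1/64 (D(R, I) = (1/4)³ = (¼)³ = 1/64)
D((-34 - 28) + 9, 40) + 16120 = 1/64 + 16120 = 1031681/64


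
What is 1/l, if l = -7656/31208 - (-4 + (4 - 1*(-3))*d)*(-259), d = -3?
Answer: -3901/25259932 ≈ -0.00015443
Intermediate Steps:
l = -25259932/3901 (l = -7656/31208 - (-4 + (4 - 1*(-3))*(-3))*(-259) = -7656*1/31208 - (-4 + (4 + 3)*(-3))*(-259) = -957/3901 - (-4 + 7*(-3))*(-259) = -957/3901 - (-4 - 21)*(-259) = -957/3901 - (-25)*(-259) = -957/3901 - 1*6475 = -957/3901 - 6475 = -25259932/3901 ≈ -6475.2)
1/l = 1/(-25259932/3901) = -3901/25259932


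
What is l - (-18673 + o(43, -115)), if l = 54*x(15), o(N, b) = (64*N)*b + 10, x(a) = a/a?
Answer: 335197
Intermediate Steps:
x(a) = 1
o(N, b) = 10 + 64*N*b (o(N, b) = 64*N*b + 10 = 10 + 64*N*b)
l = 54 (l = 54*1 = 54)
l - (-18673 + o(43, -115)) = 54 - (-18673 + (10 + 64*43*(-115))) = 54 - (-18673 + (10 - 316480)) = 54 - (-18673 - 316470) = 54 - 1*(-335143) = 54 + 335143 = 335197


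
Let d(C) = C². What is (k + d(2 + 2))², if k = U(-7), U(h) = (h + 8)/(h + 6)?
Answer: 225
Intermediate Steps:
U(h) = (8 + h)/(6 + h)
k = -1 (k = (8 - 7)/(6 - 7) = 1/(-1) = -1*1 = -1)
(k + d(2 + 2))² = (-1 + (2 + 2)²)² = (-1 + 4²)² = (-1 + 16)² = 15² = 225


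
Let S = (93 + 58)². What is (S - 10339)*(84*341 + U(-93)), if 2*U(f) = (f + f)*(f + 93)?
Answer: 356961528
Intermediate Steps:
U(f) = f*(93 + f) (U(f) = ((f + f)*(f + 93))/2 = ((2*f)*(93 + f))/2 = (2*f*(93 + f))/2 = f*(93 + f))
S = 22801 (S = 151² = 22801)
(S - 10339)*(84*341 + U(-93)) = (22801 - 10339)*(84*341 - 93*(93 - 93)) = 12462*(28644 - 93*0) = 12462*(28644 + 0) = 12462*28644 = 356961528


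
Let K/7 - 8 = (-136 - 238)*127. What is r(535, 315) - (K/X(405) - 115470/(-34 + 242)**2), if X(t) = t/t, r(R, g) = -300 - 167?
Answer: 7181081351/21632 ≈ 3.3197e+5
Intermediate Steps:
r(R, g) = -467
X(t) = 1
K = -332430 (K = 56 + 7*((-136 - 238)*127) = 56 + 7*(-374*127) = 56 + 7*(-47498) = 56 - 332486 = -332430)
r(535, 315) - (K/X(405) - 115470/(-34 + 242)**2) = -467 - (-332430/1 - 115470/(-34 + 242)**2) = -467 - (-332430*1 - 115470/(208**2)) = -467 - (-332430 - 115470/43264) = -467 - (-332430 - 115470*1/43264) = -467 - (-332430 - 57735/21632) = -467 - 1*(-7191183495/21632) = -467 + 7191183495/21632 = 7181081351/21632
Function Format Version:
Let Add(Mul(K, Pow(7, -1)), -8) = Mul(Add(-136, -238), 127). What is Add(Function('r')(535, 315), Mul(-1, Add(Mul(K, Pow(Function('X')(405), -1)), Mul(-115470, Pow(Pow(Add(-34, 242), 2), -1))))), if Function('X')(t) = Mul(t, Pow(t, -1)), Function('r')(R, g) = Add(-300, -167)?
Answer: Rational(7181081351, 21632) ≈ 3.3197e+5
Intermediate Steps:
Function('r')(R, g) = -467
Function('X')(t) = 1
K = -332430 (K = Add(56, Mul(7, Mul(Add(-136, -238), 127))) = Add(56, Mul(7, Mul(-374, 127))) = Add(56, Mul(7, -47498)) = Add(56, -332486) = -332430)
Add(Function('r')(535, 315), Mul(-1, Add(Mul(K, Pow(Function('X')(405), -1)), Mul(-115470, Pow(Pow(Add(-34, 242), 2), -1))))) = Add(-467, Mul(-1, Add(Mul(-332430, Pow(1, -1)), Mul(-115470, Pow(Pow(Add(-34, 242), 2), -1))))) = Add(-467, Mul(-1, Add(Mul(-332430, 1), Mul(-115470, Pow(Pow(208, 2), -1))))) = Add(-467, Mul(-1, Add(-332430, Mul(-115470, Pow(43264, -1))))) = Add(-467, Mul(-1, Add(-332430, Mul(-115470, Rational(1, 43264))))) = Add(-467, Mul(-1, Add(-332430, Rational(-57735, 21632)))) = Add(-467, Mul(-1, Rational(-7191183495, 21632))) = Add(-467, Rational(7191183495, 21632)) = Rational(7181081351, 21632)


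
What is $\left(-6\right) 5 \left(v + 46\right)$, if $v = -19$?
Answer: $-810$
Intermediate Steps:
$\left(-6\right) 5 \left(v + 46\right) = \left(-6\right) 5 \left(-19 + 46\right) = \left(-30\right) 27 = -810$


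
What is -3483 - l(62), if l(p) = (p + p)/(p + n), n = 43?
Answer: -365839/105 ≈ -3484.2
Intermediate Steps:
l(p) = 2*p/(43 + p) (l(p) = (p + p)/(p + 43) = (2*p)/(43 + p) = 2*p/(43 + p))
-3483 - l(62) = -3483 - 2*62/(43 + 62) = -3483 - 2*62/105 = -3483 - 1*124/105 = -3483 - 124/105 = -365839/105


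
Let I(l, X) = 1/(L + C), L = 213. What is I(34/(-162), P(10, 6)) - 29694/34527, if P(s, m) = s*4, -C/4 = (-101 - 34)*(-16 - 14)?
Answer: -158250835/183994383 ≈ -0.86009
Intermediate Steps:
C = -16200 (C = -4*(-101 - 34)*(-16 - 14) = -(-540)*(-30) = -4*4050 = -16200)
P(s, m) = 4*s
I(l, X) = -1/15987 (I(l, X) = 1/(213 - 16200) = 1/(-15987) = -1/15987)
I(34/(-162), P(10, 6)) - 29694/34527 = -1/15987 - 29694/34527 = -1/15987 - 29694*1/34527 = -1/15987 - 9898/11509 = -158250835/183994383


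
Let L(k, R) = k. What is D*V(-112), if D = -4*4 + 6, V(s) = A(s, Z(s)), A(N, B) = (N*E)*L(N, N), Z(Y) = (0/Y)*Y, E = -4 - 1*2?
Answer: 752640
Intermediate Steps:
E = -6 (E = -4 - 2 = -6)
Z(Y) = 0 (Z(Y) = 0*Y = 0)
A(N, B) = -6*N² (A(N, B) = (N*(-6))*N = (-6*N)*N = -6*N²)
V(s) = -6*s²
D = -10 (D = -16 + 6 = -10)
D*V(-112) = -(-60)*(-112)² = -(-60)*12544 = -10*(-75264) = 752640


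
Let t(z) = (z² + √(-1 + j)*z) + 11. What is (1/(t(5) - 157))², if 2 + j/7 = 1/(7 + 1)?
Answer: 16/(484 - 5*I*√226)² ≈ 6.3551e-5 + 2.0227e-5*I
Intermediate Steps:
j = -105/8 (j = -14 + 7/(7 + 1) = -14 + 7/8 = -105/8 ≈ -13.125)
t(z) = 11 + z² + I*z*√226/4 (t(z) = (z² + √(-1 - 105/8)*z) + 11 = (z² + √(-113/8)*z) + 11 = (z² + (I*√226/4)*z) + 11 = (z² + I*z*√226/4) + 11 = 11 + z² + I*z*√226/4)
(1/(t(5) - 157))² = (1/((11 + 5² + (¼)*I*5*√226) - 157))² = (1/((11 + 25 + 5*I*√226/4) - 157))² = (1/((36 + 5*I*√226/4) - 157))² = (1/(-121 + 5*I*√226/4))² = (-121 + 5*I*√226/4)⁻²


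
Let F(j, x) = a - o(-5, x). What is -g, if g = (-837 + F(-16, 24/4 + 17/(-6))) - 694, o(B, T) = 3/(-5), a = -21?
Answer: 7757/5 ≈ 1551.4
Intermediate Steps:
o(B, T) = -3/5 (o(B, T) = 3*(-1/5) = -3/5)
F(j, x) = -102/5 (F(j, x) = -21 - 1*(-3/5) = -21 + 3/5 = -102/5)
g = -7757/5 (g = (-837 - 102/5) - 694 = -4287/5 - 694 = -7757/5 ≈ -1551.4)
-g = -1*(-7757/5) = 7757/5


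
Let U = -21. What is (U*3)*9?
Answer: -567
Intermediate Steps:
(U*3)*9 = -21*3*9 = -63*9 = -567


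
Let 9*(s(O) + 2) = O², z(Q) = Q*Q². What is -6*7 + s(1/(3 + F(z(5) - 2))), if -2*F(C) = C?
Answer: -5420840/123201 ≈ -44.000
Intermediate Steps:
z(Q) = Q³
F(C) = -C/2
s(O) = -2 + O²/9
-6*7 + s(1/(3 + F(z(5) - 2))) = -6*7 + (-2 + (1/(3 - (5³ - 2)/2))²/9) = -42 + (-2 + (1/(3 - (125 - 2)/2))²/9) = -42 + (-2 + (1/(3 - ½*123))²/9) = -42 + (-2 + (1/(3 - 123/2))²/9) = -42 + (-2 + (1/(-117/2))²/9) = -42 + (-2 + (-2/117)²/9) = -42 + (-2 + (⅑)*(4/13689)) = -42 + (-2 + 4/123201) = -42 - 246398/123201 = -5420840/123201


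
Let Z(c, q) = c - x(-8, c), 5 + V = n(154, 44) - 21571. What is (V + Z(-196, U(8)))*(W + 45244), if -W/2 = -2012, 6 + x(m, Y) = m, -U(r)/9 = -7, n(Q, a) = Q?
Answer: -1064385872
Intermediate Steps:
U(r) = 63 (U(r) = -9*(-7) = 63)
x(m, Y) = -6 + m
W = 4024 (W = -2*(-2012) = 4024)
V = -21422 (V = -5 + (154 - 21571) = -5 - 21417 = -21422)
Z(c, q) = 14 + c (Z(c, q) = c - (-6 - 8) = c - 1*(-14) = c + 14 = 14 + c)
(V + Z(-196, U(8)))*(W + 45244) = (-21422 + (14 - 196))*(4024 + 45244) = (-21422 - 182)*49268 = -21604*49268 = -1064385872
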